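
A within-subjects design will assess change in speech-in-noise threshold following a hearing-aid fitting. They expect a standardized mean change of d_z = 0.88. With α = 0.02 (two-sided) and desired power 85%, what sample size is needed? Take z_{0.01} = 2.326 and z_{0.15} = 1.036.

n = 15 pairs

For a paired (one-sample on differences) test: n = ((z_{α/2} + z_β) / d)².
z_{α/2} + z_β = 2.326 + 1.036 = 3.362.
n = (3.362 / 0.88)² = 3.820² = 14.60.
Round up.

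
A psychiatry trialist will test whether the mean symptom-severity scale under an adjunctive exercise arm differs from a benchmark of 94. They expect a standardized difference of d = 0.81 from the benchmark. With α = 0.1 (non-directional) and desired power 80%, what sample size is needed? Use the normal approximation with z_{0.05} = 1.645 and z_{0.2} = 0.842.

n = 10

For a one-sample test: n = ((z_{α/2} + z_β) / d)².
z_{α/2} + z_β = 1.645 + 0.842 = 2.487.
n = (2.487 / 0.81)² = 3.070² = 9.43.
Round up.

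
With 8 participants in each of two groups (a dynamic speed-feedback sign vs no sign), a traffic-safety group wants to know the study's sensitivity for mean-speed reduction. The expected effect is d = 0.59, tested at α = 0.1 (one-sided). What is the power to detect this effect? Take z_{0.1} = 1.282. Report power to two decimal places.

For two equal groups, power = Φ(d·√(n/2) − z_{α}).
d·√(n/2) = 0.59 × √(8/2) = 0.59 × 2.000 = 1.180.
z_β = 1.180 − 1.282 = -0.102.
Power = Φ(-0.102) = 0.459.

power ≈ 0.46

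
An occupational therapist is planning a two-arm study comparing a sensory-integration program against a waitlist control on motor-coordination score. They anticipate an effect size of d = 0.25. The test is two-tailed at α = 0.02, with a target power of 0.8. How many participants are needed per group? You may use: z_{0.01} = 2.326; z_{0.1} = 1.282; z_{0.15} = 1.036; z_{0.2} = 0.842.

For two independent groups with equal n: n = 2·((z_{α/2} + z_β) / d)².
z_{α/2} + z_β = 2.326 + 0.842 = 3.168.
n = 2 × (3.168 / 0.25)² = 2 × 12.672² = 2 × 160.58 = 321.2.
Round up to the next whole participant.

n = 322 per group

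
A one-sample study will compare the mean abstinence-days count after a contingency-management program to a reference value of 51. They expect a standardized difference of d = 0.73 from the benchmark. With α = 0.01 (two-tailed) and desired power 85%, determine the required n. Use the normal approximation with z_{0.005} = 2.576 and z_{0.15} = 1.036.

For a one-sample test: n = ((z_{α/2} + z_β) / d)².
z_{α/2} + z_β = 2.576 + 1.036 = 3.612.
n = (3.612 / 0.73)² = 4.948² = 24.48.
Round up.

n = 25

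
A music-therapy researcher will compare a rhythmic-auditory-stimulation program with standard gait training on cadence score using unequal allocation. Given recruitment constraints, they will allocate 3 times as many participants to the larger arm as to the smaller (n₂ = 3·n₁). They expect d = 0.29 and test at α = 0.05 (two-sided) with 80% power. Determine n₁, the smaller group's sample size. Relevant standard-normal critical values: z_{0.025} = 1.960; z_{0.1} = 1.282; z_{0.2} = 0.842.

n₁ = 125

With allocation ratio k = n₂/n₁ = 3, Var(x̄₁−x̄₂) = σ²(1/n₁ + 1/(k·n₁)) = σ²·(k+1)/(k·n₁).
So n₁ = (1 + 1/k)·((z_{α/2} + z_β)/d)² = 1.333 × (2.802/0.29)².
n₁ = 1.333 × 93.36 = 124.5.
Round up: n₁ = 125, giving n₂ = 3 × 125 = 375.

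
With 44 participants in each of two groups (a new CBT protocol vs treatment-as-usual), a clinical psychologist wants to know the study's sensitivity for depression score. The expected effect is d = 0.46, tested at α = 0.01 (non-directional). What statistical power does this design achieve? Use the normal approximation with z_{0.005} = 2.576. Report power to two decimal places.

For two equal groups, power = Φ(d·√(n/2) − z_{α/2}).
d·√(n/2) = 0.46 × √(44/2) = 0.46 × 4.690 = 2.158.
z_β = 2.158 − 2.576 = -0.418.
Power = Φ(-0.418) = 0.338.

power ≈ 0.34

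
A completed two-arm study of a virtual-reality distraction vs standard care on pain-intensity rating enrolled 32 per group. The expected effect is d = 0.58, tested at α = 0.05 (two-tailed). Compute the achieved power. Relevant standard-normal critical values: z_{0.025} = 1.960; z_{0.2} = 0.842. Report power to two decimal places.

power ≈ 0.64

For two equal groups, power = Φ(d·√(n/2) − z_{α/2}).
d·√(n/2) = 0.58 × √(32/2) = 0.58 × 4.000 = 2.320.
z_β = 2.320 − 1.960 = 0.360.
Power = Φ(0.360) = 0.641.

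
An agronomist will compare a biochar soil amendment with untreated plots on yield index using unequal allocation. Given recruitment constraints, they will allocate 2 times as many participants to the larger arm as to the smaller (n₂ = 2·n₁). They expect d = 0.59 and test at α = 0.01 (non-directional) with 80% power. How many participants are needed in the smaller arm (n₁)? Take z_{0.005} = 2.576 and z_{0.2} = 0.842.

With allocation ratio k = n₂/n₁ = 2, Var(x̄₁−x̄₂) = σ²(1/n₁ + 1/(k·n₁)) = σ²·(k+1)/(k·n₁).
So n₁ = (1 + 1/k)·((z_{α/2} + z_β)/d)² = 1.500 × (3.418/0.59)².
n₁ = 1.500 × 33.56 = 50.3.
Round up: n₁ = 51, giving n₂ = 2 × 51 = 102.

n₁ = 51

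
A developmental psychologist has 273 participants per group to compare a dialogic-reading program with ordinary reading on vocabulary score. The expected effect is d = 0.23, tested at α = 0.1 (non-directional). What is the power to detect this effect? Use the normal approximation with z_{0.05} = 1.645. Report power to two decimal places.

power ≈ 0.85

For two equal groups, power = Φ(d·√(n/2) − z_{α/2}).
d·√(n/2) = 0.23 × √(273/2) = 0.23 × 11.683 = 2.687.
z_β = 2.687 − 1.645 = 1.042.
Power = Φ(1.042) = 0.851.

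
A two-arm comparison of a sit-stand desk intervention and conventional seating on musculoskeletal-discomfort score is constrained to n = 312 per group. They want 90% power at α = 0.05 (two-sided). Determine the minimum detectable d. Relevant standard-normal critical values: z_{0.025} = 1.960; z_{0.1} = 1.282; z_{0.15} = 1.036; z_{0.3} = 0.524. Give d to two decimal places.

For two independent groups of n = 312 each: d_min = (z_{α/2} + z_β)·√(2/n).
z-sum = 1.960 + 1.282 = 3.242.
d_min = 3.242 × √(2/312) = 3.242 × 0.0801 = 0.260.

d_min ≈ 0.26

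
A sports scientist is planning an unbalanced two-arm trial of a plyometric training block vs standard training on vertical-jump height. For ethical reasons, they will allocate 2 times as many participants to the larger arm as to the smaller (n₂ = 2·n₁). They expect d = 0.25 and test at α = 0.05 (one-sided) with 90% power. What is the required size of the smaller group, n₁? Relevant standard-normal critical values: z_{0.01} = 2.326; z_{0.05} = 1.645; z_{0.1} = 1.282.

With allocation ratio k = n₂/n₁ = 2, Var(x̄₁−x̄₂) = σ²(1/n₁ + 1/(k·n₁)) = σ²·(k+1)/(k·n₁).
So n₁ = (1 + 1/k)·((z_{α} + z_β)/d)² = 1.500 × (2.927/0.25)².
n₁ = 1.500 × 137.08 = 205.6.
Round up: n₁ = 206, giving n₂ = 2 × 206 = 412.

n₁ = 206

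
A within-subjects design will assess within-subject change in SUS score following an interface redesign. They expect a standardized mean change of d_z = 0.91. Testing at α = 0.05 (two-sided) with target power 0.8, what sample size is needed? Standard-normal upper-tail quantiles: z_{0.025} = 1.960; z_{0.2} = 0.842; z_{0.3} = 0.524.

n = 10 pairs

For a paired (one-sample on differences) test: n = ((z_{α/2} + z_β) / d)².
z_{α/2} + z_β = 1.960 + 0.842 = 2.802.
n = (2.802 / 0.91)² = 3.079² = 9.48.
Round up.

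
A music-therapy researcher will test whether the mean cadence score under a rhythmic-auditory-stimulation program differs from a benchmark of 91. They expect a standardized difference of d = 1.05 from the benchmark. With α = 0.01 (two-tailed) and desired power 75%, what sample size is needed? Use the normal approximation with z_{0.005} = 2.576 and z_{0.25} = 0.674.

n = 10

For a one-sample test: n = ((z_{α/2} + z_β) / d)².
z_{α/2} + z_β = 2.576 + 0.674 = 3.250.
n = (3.250 / 1.05)² = 3.095² = 9.58.
Round up.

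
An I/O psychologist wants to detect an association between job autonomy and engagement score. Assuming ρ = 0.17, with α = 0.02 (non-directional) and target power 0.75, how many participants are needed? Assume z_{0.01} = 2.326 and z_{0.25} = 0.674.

Fisher's z: C = ½·ln((1+r)/(1−r)) = ½·ln(1.4096) = 0.1717.
n = ((z_{α/2} + z_β)/C)² + 3.
(2.326 + 0.674) / 0.1717 = 3.000 / 0.1717 = 17.472.
n = 17.472² + 3 = 305.28 + 3 = 308.3.
Round up.

n = 309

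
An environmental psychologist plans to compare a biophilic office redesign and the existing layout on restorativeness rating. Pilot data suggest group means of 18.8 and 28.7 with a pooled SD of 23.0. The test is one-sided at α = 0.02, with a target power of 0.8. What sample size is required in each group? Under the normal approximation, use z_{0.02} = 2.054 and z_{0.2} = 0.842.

n = 91 per group

Cohen's d = |M₁ − M₂| / SD_pooled = |18.8 − 28.7| / 23.0 = 9.9 / 23.0 = 0.430.
For two independent groups with equal n: n = 2·((z_{α} + z_β) / d)².
z_{α} + z_β = 2.054 + 0.842 = 2.896.
n = 2 × (2.896 / 0.430)² = 2 × 6.735² = 2 × 45.36 = 90.7.
Round up to the next whole participant.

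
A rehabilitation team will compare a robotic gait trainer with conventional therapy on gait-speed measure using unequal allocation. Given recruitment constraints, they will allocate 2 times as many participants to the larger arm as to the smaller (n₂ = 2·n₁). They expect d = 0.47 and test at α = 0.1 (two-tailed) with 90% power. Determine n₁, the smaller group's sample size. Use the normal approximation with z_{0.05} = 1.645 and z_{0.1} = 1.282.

With allocation ratio k = n₂/n₁ = 2, Var(x̄₁−x̄₂) = σ²(1/n₁ + 1/(k·n₁)) = σ²·(k+1)/(k·n₁).
So n₁ = (1 + 1/k)·((z_{α/2} + z_β)/d)² = 1.500 × (2.927/0.47)².
n₁ = 1.500 × 38.78 = 58.2.
Round up: n₁ = 59, giving n₂ = 2 × 59 = 118.

n₁ = 59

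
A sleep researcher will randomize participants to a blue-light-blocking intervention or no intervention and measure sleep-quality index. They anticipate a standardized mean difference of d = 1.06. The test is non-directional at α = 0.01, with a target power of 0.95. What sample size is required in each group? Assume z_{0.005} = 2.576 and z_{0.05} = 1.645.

n = 32 per group

For two independent groups with equal n: n = 2·((z_{α/2} + z_β) / d)².
z_{α/2} + z_β = 2.576 + 1.645 = 4.221.
n = 2 × (4.221 / 1.06)² = 2 × 3.982² = 2 × 15.86 = 31.7.
Round up to the next whole participant.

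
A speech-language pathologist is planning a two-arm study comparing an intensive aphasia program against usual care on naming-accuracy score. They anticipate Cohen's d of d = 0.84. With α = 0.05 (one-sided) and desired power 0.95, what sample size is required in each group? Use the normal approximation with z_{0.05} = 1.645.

n = 31 per group

For two independent groups with equal n: n = 2·((z_{α} + z_β) / d)².
z_{α} + z_β = 1.645 + 1.645 = 3.290.
n = 2 × (3.290 / 0.84)² = 2 × 3.917² = 2 × 15.34 = 30.7.
Round up to the next whole participant.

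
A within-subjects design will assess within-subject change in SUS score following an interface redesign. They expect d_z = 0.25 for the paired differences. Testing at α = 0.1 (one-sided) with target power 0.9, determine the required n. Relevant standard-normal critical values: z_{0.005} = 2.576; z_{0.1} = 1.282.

n = 106 pairs

For a paired (one-sample on differences) test: n = ((z_{α} + z_β) / d)².
z_{α} + z_β = 1.282 + 1.282 = 2.564.
n = (2.564 / 0.25)² = 10.256² = 105.19.
Round up.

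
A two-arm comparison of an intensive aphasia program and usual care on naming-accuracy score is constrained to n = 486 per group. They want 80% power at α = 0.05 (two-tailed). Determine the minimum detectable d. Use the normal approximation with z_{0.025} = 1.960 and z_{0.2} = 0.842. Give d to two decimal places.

d_min ≈ 0.18

For two independent groups of n = 486 each: d_min = (z_{α/2} + z_β)·√(2/n).
z-sum = 1.960 + 0.842 = 2.802.
d_min = 2.802 × √(2/486) = 2.802 × 0.0642 = 0.180.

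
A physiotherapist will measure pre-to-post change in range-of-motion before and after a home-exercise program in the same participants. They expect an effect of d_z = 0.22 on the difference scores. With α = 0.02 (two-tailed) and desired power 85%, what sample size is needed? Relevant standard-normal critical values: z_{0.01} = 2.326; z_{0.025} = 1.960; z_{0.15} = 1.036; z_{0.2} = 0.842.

For a paired (one-sample on differences) test: n = ((z_{α/2} + z_β) / d)².
z_{α/2} + z_β = 2.326 + 1.036 = 3.362.
n = (3.362 / 0.22)² = 15.282² = 233.53.
Round up.

n = 234 pairs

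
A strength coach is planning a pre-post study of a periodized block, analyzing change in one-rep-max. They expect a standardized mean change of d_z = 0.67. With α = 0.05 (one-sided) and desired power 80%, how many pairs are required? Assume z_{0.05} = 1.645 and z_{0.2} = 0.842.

For a paired (one-sample on differences) test: n = ((z_{α} + z_β) / d)².
z_{α} + z_β = 1.645 + 0.842 = 2.487.
n = (2.487 / 0.67)² = 3.712² = 13.78.
Round up.

n = 14 pairs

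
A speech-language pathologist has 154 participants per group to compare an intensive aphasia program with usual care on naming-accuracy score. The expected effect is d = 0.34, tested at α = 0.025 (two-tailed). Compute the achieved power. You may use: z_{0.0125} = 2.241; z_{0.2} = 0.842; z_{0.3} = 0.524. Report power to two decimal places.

For two equal groups, power = Φ(d·√(n/2) − z_{α/2}).
d·√(n/2) = 0.34 × √(154/2) = 0.34 × 8.775 = 2.983.
z_β = 2.983 − 2.241 = 0.742.
Power = Φ(0.742) = 0.771.

power ≈ 0.77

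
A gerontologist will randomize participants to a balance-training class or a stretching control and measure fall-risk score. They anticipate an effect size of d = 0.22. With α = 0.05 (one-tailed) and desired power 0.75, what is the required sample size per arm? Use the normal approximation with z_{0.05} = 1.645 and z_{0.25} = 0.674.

n = 223 per group

For two independent groups with equal n: n = 2·((z_{α} + z_β) / d)².
z_{α} + z_β = 1.645 + 0.674 = 2.319.
n = 2 × (2.319 / 0.22)² = 2 × 10.541² = 2 × 111.11 = 222.2.
Round up to the next whole participant.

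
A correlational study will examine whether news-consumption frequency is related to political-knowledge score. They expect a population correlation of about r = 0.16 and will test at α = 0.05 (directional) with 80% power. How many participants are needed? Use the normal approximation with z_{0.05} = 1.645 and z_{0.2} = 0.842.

Fisher's z: C = ½·ln((1+r)/(1−r)) = ½·ln(1.3810) = 0.1614.
n = ((z_{α} + z_β)/C)² + 3.
(1.645 + 0.842) / 0.1614 = 2.487 / 0.1614 = 15.409.
n = 15.409² + 3 = 237.43 + 3 = 240.4.
Round up.

n = 241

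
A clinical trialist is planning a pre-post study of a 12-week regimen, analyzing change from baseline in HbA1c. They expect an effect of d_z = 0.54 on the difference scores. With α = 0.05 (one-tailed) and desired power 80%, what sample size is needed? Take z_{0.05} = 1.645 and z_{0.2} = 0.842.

n = 22 pairs

For a paired (one-sample on differences) test: n = ((z_{α} + z_β) / d)².
z_{α} + z_β = 1.645 + 0.842 = 2.487.
n = (2.487 / 0.54)² = 4.606² = 21.21.
Round up.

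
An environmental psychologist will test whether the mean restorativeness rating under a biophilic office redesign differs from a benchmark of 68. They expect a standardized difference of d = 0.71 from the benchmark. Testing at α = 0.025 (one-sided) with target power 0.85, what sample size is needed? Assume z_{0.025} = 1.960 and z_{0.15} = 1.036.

n = 18

For a one-sample test: n = ((z_{α} + z_β) / d)².
z_{α} + z_β = 1.960 + 1.036 = 2.996.
n = (2.996 / 0.71)² = 4.220² = 17.81.
Round up.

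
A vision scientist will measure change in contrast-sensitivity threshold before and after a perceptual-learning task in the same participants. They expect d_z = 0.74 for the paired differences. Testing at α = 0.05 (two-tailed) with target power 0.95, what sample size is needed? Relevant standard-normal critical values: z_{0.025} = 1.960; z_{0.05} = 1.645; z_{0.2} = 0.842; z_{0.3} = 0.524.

n = 24 pairs

For a paired (one-sample on differences) test: n = ((z_{α/2} + z_β) / d)².
z_{α/2} + z_β = 1.960 + 1.645 = 3.605.
n = (3.605 / 0.74)² = 4.872² = 23.73.
Round up.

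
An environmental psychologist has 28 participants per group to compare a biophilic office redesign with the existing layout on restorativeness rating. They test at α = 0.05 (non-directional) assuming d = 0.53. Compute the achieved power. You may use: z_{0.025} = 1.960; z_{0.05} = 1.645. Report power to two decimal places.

power ≈ 0.51

For two equal groups, power = Φ(d·√(n/2) − z_{α/2}).
d·√(n/2) = 0.53 × √(28/2) = 0.53 × 3.742 = 1.983.
z_β = 1.983 − 1.960 = 0.023.
Power = Φ(0.023) = 0.509.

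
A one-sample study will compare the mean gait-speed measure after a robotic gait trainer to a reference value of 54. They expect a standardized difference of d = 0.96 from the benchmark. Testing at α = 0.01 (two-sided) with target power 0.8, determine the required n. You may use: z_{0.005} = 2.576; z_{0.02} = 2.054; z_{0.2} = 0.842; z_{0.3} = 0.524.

n = 13

For a one-sample test: n = ((z_{α/2} + z_β) / d)².
z_{α/2} + z_β = 2.576 + 0.842 = 3.418.
n = (3.418 / 0.96)² = 3.560² = 12.68.
Round up.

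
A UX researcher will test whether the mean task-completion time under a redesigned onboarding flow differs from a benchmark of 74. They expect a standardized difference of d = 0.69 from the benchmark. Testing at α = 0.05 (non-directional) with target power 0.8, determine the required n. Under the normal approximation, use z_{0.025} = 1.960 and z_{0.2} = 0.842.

n = 17

For a one-sample test: n = ((z_{α/2} + z_β) / d)².
z_{α/2} + z_β = 1.960 + 0.842 = 2.802.
n = (2.802 / 0.69)² = 4.061² = 16.49.
Round up.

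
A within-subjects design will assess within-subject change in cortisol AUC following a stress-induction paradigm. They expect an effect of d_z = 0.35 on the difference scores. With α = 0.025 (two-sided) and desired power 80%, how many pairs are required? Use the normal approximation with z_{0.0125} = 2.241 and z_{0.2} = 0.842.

n = 78 pairs

For a paired (one-sample on differences) test: n = ((z_{α/2} + z_β) / d)².
z_{α/2} + z_β = 2.241 + 0.842 = 3.083.
n = (3.083 / 0.35)² = 8.809² = 77.59.
Round up.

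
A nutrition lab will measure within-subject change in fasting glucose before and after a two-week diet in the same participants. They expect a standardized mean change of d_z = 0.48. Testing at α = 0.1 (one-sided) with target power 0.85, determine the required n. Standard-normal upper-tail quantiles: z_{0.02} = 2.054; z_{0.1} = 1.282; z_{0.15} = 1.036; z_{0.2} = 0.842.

n = 24 pairs

For a paired (one-sample on differences) test: n = ((z_{α} + z_β) / d)².
z_{α} + z_β = 1.282 + 1.036 = 2.318.
n = (2.318 / 0.48)² = 4.829² = 23.32.
Round up.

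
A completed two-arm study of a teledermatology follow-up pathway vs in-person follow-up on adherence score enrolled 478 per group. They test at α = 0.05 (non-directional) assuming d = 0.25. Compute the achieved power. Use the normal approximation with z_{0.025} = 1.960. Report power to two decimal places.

For two equal groups, power = Φ(d·√(n/2) − z_{α/2}).
d·√(n/2) = 0.25 × √(478/2) = 0.25 × 15.460 = 3.865.
z_β = 3.865 − 1.960 = 1.905.
Power = Φ(1.905) = 0.972.

power ≈ 0.97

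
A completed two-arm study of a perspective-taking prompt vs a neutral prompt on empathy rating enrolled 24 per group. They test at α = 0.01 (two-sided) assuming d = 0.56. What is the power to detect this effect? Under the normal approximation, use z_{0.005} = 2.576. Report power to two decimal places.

power ≈ 0.26

For two equal groups, power = Φ(d·√(n/2) − z_{α/2}).
d·√(n/2) = 0.56 × √(24/2) = 0.56 × 3.464 = 1.940.
z_β = 1.940 − 2.576 = -0.636.
Power = Φ(-0.636) = 0.262.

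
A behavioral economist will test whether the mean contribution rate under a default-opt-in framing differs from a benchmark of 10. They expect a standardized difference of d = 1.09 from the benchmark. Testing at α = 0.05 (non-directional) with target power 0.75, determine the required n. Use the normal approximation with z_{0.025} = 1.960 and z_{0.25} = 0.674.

For a one-sample test: n = ((z_{α/2} + z_β) / d)².
z_{α/2} + z_β = 1.960 + 0.674 = 2.634.
n = (2.634 / 1.09)² = 2.417² = 5.84.
Round up.

n = 6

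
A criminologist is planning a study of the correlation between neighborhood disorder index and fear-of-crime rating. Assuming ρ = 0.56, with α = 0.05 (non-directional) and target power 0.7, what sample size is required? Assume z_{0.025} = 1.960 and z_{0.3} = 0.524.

n = 19

Fisher's z: C = ½·ln((1+r)/(1−r)) = ½·ln(3.5455) = 0.6328.
n = ((z_{α/2} + z_β)/C)² + 3.
(1.960 + 0.524) / 0.6328 = 2.484 / 0.6328 = 3.925.
n = 3.925² + 3 = 15.41 + 3 = 18.4.
Round up.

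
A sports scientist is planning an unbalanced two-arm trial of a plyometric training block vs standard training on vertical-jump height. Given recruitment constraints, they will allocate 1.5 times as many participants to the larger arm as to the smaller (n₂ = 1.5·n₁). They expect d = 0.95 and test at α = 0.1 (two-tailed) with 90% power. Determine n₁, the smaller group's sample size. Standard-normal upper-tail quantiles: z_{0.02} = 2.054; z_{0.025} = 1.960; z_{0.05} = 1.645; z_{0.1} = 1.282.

n₁ = 16

With allocation ratio k = n₂/n₁ = 1.5, Var(x̄₁−x̄₂) = σ²(1/n₁ + 1/(k·n₁)) = σ²·(k+1)/(k·n₁).
So n₁ = (1 + 1/k)·((z_{α/2} + z_β)/d)² = 1.667 × (2.927/0.95)².
n₁ = 1.667 × 9.49 = 15.8.
Round up: n₁ = 16, giving n₂ = 1.5 × 16 = 24.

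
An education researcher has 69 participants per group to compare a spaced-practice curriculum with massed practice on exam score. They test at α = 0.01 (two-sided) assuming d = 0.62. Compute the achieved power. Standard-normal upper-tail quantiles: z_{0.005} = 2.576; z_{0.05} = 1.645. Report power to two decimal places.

power ≈ 0.86

For two equal groups, power = Φ(d·√(n/2) − z_{α/2}).
d·√(n/2) = 0.62 × √(69/2) = 0.62 × 5.874 = 3.642.
z_β = 3.642 − 2.576 = 1.066.
Power = Φ(1.066) = 0.857.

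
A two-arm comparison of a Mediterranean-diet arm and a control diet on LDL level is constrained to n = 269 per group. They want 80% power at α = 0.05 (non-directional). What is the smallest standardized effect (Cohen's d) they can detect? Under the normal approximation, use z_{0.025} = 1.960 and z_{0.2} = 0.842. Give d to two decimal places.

For two independent groups of n = 269 each: d_min = (z_{α/2} + z_β)·√(2/n).
z-sum = 1.960 + 0.842 = 2.802.
d_min = 2.802 × √(2/269) = 2.802 × 0.0862 = 0.242.

d_min ≈ 0.24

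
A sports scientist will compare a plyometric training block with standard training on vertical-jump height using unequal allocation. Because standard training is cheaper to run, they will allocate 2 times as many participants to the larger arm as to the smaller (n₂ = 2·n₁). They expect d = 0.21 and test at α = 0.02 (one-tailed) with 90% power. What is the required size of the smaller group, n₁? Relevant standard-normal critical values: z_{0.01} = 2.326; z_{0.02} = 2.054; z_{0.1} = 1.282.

n₁ = 379

With allocation ratio k = n₂/n₁ = 2, Var(x̄₁−x̄₂) = σ²(1/n₁ + 1/(k·n₁)) = σ²·(k+1)/(k·n₁).
So n₁ = (1 + 1/k)·((z_{α} + z_β)/d)² = 1.500 × (3.336/0.21)².
n₁ = 1.500 × 252.36 = 378.5.
Round up: n₁ = 379, giving n₂ = 2 × 379 = 758.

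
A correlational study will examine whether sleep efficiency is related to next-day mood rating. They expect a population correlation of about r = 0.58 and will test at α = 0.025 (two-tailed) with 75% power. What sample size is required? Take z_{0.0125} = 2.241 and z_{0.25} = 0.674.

n = 23

Fisher's z: C = ½·ln((1+r)/(1−r)) = ½·ln(3.7619) = 0.6625.
n = ((z_{α/2} + z_β)/C)² + 3.
(2.241 + 0.674) / 0.6625 = 2.915 / 0.6625 = 4.400.
n = 4.400² + 3 = 19.36 + 3 = 22.4.
Round up.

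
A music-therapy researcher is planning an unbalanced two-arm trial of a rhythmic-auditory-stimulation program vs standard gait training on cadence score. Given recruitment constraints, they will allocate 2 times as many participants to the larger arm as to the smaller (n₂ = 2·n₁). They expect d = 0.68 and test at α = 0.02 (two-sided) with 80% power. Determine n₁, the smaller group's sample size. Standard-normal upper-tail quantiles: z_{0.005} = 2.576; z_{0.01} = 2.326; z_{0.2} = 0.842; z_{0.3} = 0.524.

n₁ = 33

With allocation ratio k = n₂/n₁ = 2, Var(x̄₁−x̄₂) = σ²(1/n₁ + 1/(k·n₁)) = σ²·(k+1)/(k·n₁).
So n₁ = (1 + 1/k)·((z_{α/2} + z_β)/d)² = 1.500 × (3.168/0.68)².
n₁ = 1.500 × 21.70 = 32.6.
Round up: n₁ = 33, giving n₂ = 2 × 33 = 66.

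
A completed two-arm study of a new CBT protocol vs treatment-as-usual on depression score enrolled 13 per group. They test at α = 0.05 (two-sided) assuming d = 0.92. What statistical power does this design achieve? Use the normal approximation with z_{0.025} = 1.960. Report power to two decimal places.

power ≈ 0.65

For two equal groups, power = Φ(d·√(n/2) − z_{α/2}).
d·√(n/2) = 0.92 × √(13/2) = 0.92 × 2.550 = 2.346.
z_β = 2.346 − 1.960 = 0.386.
Power = Φ(0.386) = 0.650.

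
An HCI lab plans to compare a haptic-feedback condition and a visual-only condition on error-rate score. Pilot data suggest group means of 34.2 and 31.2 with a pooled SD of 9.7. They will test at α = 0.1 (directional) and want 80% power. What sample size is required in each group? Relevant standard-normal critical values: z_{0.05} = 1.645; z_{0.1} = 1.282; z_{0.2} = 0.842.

n = 95 per group

Cohen's d = |M₁ − M₂| / SD_pooled = |34.2 − 31.2| / 9.7 = 3.0 / 9.7 = 0.309.
For two independent groups with equal n: n = 2·((z_{α} + z_β) / d)².
z_{α} + z_β = 1.282 + 0.842 = 2.124.
n = 2 × (2.124 / 0.309)² = 2 × 6.874² = 2 × 47.25 = 94.5.
Round up to the next whole participant.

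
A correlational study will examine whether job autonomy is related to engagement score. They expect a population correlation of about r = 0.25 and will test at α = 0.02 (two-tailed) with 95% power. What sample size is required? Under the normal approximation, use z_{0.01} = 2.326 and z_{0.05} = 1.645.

Fisher's z: C = ½·ln((1+r)/(1−r)) = ½·ln(1.6667) = 0.2554.
n = ((z_{α/2} + z_β)/C)² + 3.
(2.326 + 1.645) / 0.2554 = 3.971 / 0.2554 = 15.548.
n = 15.548² + 3 = 241.75 + 3 = 244.7.
Round up.

n = 245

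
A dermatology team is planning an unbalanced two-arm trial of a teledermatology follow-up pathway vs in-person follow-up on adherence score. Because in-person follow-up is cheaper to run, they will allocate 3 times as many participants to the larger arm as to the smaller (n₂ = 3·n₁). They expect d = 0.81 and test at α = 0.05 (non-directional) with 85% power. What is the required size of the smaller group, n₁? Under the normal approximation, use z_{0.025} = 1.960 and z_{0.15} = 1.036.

n₁ = 19

With allocation ratio k = n₂/n₁ = 3, Var(x̄₁−x̄₂) = σ²(1/n₁ + 1/(k·n₁)) = σ²·(k+1)/(k·n₁).
So n₁ = (1 + 1/k)·((z_{α/2} + z_β)/d)² = 1.333 × (2.996/0.81)².
n₁ = 1.333 × 13.68 = 18.2.
Round up: n₁ = 19, giving n₂ = 3 × 19 = 57.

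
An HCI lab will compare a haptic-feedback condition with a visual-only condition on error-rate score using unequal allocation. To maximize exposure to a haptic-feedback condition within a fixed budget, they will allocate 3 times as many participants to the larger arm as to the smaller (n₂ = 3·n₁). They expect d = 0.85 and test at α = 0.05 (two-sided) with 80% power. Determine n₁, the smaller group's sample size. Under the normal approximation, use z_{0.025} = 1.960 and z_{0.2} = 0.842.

With allocation ratio k = n₂/n₁ = 3, Var(x̄₁−x̄₂) = σ²(1/n₁ + 1/(k·n₁)) = σ²·(k+1)/(k·n₁).
So n₁ = (1 + 1/k)·((z_{α/2} + z_β)/d)² = 1.333 × (2.802/0.85)².
n₁ = 1.333 × 10.87 = 14.5.
Round up: n₁ = 15, giving n₂ = 3 × 15 = 45.

n₁ = 15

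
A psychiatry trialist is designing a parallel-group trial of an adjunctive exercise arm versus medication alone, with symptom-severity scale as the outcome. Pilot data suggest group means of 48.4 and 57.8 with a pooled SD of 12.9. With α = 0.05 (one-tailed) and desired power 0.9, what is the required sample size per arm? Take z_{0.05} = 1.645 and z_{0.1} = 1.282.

n = 33 per group

Cohen's d = |M₁ − M₂| / SD_pooled = |48.4 − 57.8| / 12.9 = 9.4 / 12.9 = 0.729.
For two independent groups with equal n: n = 2·((z_{α} + z_β) / d)².
z_{α} + z_β = 1.645 + 1.282 = 2.927.
n = 2 × (2.927 / 0.729)² = 2 × 4.015² = 2 × 16.12 = 32.2.
Round up to the next whole participant.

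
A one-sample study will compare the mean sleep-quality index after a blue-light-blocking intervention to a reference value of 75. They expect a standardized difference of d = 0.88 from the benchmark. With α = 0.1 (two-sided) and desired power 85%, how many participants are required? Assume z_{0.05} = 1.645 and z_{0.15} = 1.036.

For a one-sample test: n = ((z_{α/2} + z_β) / d)².
z_{α/2} + z_β = 1.645 + 1.036 = 2.681.
n = (2.681 / 0.88)² = 3.047² = 9.28.
Round up.

n = 10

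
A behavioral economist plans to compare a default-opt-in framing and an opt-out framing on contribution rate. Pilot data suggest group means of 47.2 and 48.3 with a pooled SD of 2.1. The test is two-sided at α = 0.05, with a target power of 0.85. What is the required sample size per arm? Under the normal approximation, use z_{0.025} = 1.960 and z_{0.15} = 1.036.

Cohen's d = |M₁ − M₂| / SD_pooled = |47.2 − 48.3| / 2.1 = 1.1 / 2.1 = 0.524.
For two independent groups with equal n: n = 2·((z_{α/2} + z_β) / d)².
z_{α/2} + z_β = 1.960 + 1.036 = 2.996.
n = 2 × (2.996 / 0.524)² = 2 × 5.718² = 2 × 32.69 = 65.4.
Round up to the next whole participant.

n = 66 per group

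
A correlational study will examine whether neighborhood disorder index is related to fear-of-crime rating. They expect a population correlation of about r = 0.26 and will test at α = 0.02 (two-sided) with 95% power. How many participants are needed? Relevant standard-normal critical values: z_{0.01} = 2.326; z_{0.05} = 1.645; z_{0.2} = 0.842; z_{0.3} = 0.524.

Fisher's z: C = ½·ln((1+r)/(1−r)) = ½·ln(1.7027) = 0.2661.
n = ((z_{α/2} + z_β)/C)² + 3.
(2.326 + 1.645) / 0.2661 = 3.971 / 0.2661 = 14.923.
n = 14.923² + 3 = 222.69 + 3 = 225.7.
Round up.

n = 226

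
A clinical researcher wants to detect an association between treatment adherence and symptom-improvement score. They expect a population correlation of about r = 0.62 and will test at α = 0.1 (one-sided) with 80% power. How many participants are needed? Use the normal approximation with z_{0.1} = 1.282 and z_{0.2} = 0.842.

Fisher's z: C = ½·ln((1+r)/(1−r)) = ½·ln(4.2632) = 0.7250.
n = ((z_{α} + z_β)/C)² + 3.
(1.282 + 0.842) / 0.7250 = 2.124 / 0.7250 = 2.930.
n = 2.930² + 3 = 8.58 + 3 = 11.6.
Round up.

n = 12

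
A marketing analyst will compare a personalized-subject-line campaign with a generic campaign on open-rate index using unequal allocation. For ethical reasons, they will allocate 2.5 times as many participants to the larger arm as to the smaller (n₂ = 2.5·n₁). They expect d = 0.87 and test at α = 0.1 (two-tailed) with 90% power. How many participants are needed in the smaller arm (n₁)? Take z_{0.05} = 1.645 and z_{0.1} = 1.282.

n₁ = 16

With allocation ratio k = n₂/n₁ = 2.5, Var(x̄₁−x̄₂) = σ²(1/n₁ + 1/(k·n₁)) = σ²·(k+1)/(k·n₁).
So n₁ = (1 + 1/k)·((z_{α/2} + z_β)/d)² = 1.400 × (2.927/0.87)².
n₁ = 1.400 × 11.32 = 15.8.
Round up: n₁ = 16, giving n₂ = 2.5 × 16 = 40.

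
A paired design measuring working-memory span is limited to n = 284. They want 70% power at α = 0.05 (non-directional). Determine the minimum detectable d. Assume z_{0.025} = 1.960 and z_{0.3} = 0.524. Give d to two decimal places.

For a single sample (or paired design) of n = 284: d_min = (z_{α/2} + z_β)/√n.
z-sum = 1.960 + 0.524 = 2.484.
d_min = 2.484 / √284 = 2.484 / 16.852 = 0.147.

d_min ≈ 0.15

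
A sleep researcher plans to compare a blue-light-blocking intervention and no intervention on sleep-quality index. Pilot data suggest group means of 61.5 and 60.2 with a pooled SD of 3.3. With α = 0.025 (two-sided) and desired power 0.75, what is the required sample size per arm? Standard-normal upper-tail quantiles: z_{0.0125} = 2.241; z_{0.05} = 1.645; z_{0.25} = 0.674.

n = 110 per group

Cohen's d = |M₁ − M₂| / SD_pooled = |61.5 − 60.2| / 3.3 = 1.3 / 3.3 = 0.394.
For two independent groups with equal n: n = 2·((z_{α/2} + z_β) / d)².
z_{α/2} + z_β = 2.241 + 0.674 = 2.915.
n = 2 × (2.915 / 0.394)² = 2 × 7.398² = 2 × 54.74 = 109.5.
Round up to the next whole participant.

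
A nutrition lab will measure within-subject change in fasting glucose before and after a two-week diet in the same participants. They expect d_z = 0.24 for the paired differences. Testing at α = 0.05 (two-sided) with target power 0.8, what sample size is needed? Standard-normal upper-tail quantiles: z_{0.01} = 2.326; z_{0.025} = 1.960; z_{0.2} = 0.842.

For a paired (one-sample on differences) test: n = ((z_{α/2} + z_β) / d)².
z_{α/2} + z_β = 1.960 + 0.842 = 2.802.
n = (2.802 / 0.24)² = 11.675² = 136.31.
Round up.

n = 137 pairs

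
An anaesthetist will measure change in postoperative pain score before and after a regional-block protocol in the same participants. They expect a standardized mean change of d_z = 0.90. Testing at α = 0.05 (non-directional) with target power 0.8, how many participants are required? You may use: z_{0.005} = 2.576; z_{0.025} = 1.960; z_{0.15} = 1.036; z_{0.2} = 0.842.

n = 10 pairs

For a paired (one-sample on differences) test: n = ((z_{α/2} + z_β) / d)².
z_{α/2} + z_β = 1.960 + 0.842 = 2.802.
n = (2.802 / 0.90)² = 3.113² = 9.69.
Round up.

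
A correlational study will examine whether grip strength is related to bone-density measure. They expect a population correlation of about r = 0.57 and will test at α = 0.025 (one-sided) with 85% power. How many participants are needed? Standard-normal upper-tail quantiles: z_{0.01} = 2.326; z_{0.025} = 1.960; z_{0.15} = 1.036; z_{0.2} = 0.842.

n = 25

Fisher's z: C = ½·ln((1+r)/(1−r)) = ½·ln(3.6512) = 0.6475.
n = ((z_{α} + z_β)/C)² + 3.
(1.960 + 1.036) / 0.6475 = 2.996 / 0.6475 = 4.627.
n = 4.627² + 3 = 21.41 + 3 = 24.4.
Round up.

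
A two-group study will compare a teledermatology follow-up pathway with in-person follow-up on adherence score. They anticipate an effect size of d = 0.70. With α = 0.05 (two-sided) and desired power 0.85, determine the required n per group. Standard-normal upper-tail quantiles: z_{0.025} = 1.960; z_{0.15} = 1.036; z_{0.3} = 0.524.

n = 37 per group

For two independent groups with equal n: n = 2·((z_{α/2} + z_β) / d)².
z_{α/2} + z_β = 1.960 + 1.036 = 2.996.
n = 2 × (2.996 / 0.70)² = 2 × 4.280² = 2 × 18.32 = 36.6.
Round up to the next whole participant.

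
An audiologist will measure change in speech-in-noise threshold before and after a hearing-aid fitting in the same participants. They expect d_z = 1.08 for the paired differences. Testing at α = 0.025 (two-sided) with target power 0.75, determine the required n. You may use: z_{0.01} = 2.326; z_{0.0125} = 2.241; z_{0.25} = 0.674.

n = 8 pairs

For a paired (one-sample on differences) test: n = ((z_{α/2} + z_β) / d)².
z_{α/2} + z_β = 2.241 + 0.674 = 2.915.
n = (2.915 / 1.08)² = 2.699² = 7.29.
Round up.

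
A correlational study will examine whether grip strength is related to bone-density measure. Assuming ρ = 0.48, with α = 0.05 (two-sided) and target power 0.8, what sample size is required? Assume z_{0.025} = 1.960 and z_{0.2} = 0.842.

n = 32

Fisher's z: C = ½·ln((1+r)/(1−r)) = ½·ln(2.8462) = 0.5230.
n = ((z_{α/2} + z_β)/C)² + 3.
(1.960 + 0.842) / 0.5230 = 2.802 / 0.5230 = 5.358.
n = 5.358² + 3 = 28.70 + 3 = 31.7.
Round up.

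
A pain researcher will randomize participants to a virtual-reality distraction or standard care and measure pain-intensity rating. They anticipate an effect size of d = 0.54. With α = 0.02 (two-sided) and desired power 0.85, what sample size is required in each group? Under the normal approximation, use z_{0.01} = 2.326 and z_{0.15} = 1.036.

For two independent groups with equal n: n = 2·((z_{α/2} + z_β) / d)².
z_{α/2} + z_β = 2.326 + 1.036 = 3.362.
n = 2 × (3.362 / 0.54)² = 2 × 6.226² = 2 × 38.76 = 77.5.
Round up to the next whole participant.

n = 78 per group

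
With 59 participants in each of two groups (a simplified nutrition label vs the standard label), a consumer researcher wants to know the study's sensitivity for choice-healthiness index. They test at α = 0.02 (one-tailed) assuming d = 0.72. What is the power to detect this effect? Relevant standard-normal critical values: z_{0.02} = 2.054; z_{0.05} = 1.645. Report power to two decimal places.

power ≈ 0.97

For two equal groups, power = Φ(d·√(n/2) − z_{α}).
d·√(n/2) = 0.72 × √(59/2) = 0.72 × 5.431 = 3.911.
z_β = 3.911 − 2.054 = 1.857.
Power = Φ(1.857) = 0.968.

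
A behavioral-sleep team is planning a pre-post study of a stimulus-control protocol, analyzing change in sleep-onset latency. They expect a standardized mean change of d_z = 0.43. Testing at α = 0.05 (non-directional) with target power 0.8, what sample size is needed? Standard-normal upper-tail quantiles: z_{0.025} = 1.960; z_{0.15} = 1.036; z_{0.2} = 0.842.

n = 43 pairs

For a paired (one-sample on differences) test: n = ((z_{α/2} + z_β) / d)².
z_{α/2} + z_β = 1.960 + 0.842 = 2.802.
n = (2.802 / 0.43)² = 6.516² = 42.46.
Round up.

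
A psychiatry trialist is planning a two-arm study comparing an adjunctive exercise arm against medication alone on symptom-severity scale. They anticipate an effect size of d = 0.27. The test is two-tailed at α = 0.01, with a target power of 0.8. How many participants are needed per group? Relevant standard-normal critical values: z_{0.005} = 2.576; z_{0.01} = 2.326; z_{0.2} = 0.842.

For two independent groups with equal n: n = 2·((z_{α/2} + z_β) / d)².
z_{α/2} + z_β = 2.576 + 0.842 = 3.418.
n = 2 × (3.418 / 0.27)² = 2 × 12.659² = 2 × 160.26 = 320.5.
Round up to the next whole participant.

n = 321 per group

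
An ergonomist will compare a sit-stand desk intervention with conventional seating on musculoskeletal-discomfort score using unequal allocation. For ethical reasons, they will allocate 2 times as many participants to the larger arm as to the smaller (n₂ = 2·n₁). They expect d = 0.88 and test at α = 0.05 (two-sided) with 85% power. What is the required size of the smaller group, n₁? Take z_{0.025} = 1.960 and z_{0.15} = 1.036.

n₁ = 18

With allocation ratio k = n₂/n₁ = 2, Var(x̄₁−x̄₂) = σ²(1/n₁ + 1/(k·n₁)) = σ²·(k+1)/(k·n₁).
So n₁ = (1 + 1/k)·((z_{α/2} + z_β)/d)² = 1.500 × (2.996/0.88)².
n₁ = 1.500 × 11.59 = 17.4.
Round up: n₁ = 18, giving n₂ = 2 × 18 = 36.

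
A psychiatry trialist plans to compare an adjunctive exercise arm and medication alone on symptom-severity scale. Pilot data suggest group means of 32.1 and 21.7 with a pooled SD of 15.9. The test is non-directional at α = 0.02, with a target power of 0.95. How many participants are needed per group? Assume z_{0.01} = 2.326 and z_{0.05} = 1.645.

n = 74 per group

Cohen's d = |M₁ − M₂| / SD_pooled = |32.1 − 21.7| / 15.9 = 10.4 / 15.9 = 0.654.
For two independent groups with equal n: n = 2·((z_{α/2} + z_β) / d)².
z_{α/2} + z_β = 2.326 + 1.645 = 3.971.
n = 2 × (3.971 / 0.654)² = 2 × 6.072² = 2 × 36.87 = 73.7.
Round up to the next whole participant.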